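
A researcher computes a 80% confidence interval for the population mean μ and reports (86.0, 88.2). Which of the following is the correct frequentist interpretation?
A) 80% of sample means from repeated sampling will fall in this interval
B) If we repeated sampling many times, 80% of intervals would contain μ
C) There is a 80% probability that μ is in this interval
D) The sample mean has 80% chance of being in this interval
B

A) Wrong — coverage applies to intervals containing μ, not to future x̄ values.
B) Correct — this is the frequentist long-run coverage interpretation.
C) Wrong — μ is fixed; the randomness lives in the interval, not in μ.
D) Wrong — x̄ is observed and sits in the interval by construction.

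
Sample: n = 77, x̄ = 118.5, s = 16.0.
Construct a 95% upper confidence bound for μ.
μ ≤ 121.54

Upper bound (one-sided):
t* = 1.665 (one-sided for 95%)
Upper bound = x̄ + t* · s/√n = 118.5 + 1.665 · 16.0/√77 = 121.54

We are 95% confident that μ ≤ 121.54.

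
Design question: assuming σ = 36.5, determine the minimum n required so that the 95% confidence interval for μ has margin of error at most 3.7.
n ≥ 374

For margin E ≤ 3.7:
n ≥ (z* · σ / E)²
n ≥ (1.960 · 36.5 / 3.7)²
n ≥ 373.85

Minimum n = 374 (rounding up)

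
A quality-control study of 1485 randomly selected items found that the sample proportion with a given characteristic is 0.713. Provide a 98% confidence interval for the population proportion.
(0.686, 0.740)

Proportion CI:
SE = √(p̂(1-p̂)/n) = √(0.713 · 0.287 / 1485) = 0.01174

z* = 2.326
Margin = z* · SE = 2.326 · 0.01174 = 0.0273

CI: 0.713 ± 0.0273 = (0.686, 0.740)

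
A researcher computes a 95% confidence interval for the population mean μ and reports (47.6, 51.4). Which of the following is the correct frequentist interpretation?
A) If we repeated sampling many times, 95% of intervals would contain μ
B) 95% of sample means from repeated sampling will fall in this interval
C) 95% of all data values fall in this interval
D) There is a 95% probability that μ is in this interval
A

A) Correct — this is the frequentist long-run coverage interpretation.
B) Wrong — coverage applies to intervals containing μ, not to future x̄ values.
C) Wrong — a CI is about the parameter μ, not individual data values.
D) Wrong — μ is fixed; the randomness lives in the interval, not in μ.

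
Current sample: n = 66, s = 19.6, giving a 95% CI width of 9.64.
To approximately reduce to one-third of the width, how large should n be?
n ≈ 594

CI width ∝ 1/√n
To reduce width by factor 3, need √n to grow by 3 → need 3² = 9 times as many samples.

Current: n = 66, width = 9.64
New: n = 594, width ≈ 3.16

Width reduced by factor of 9.64/3.16 = 3.05.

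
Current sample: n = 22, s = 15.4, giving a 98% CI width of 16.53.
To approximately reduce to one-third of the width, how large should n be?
n ≈ 198

CI width ∝ 1/√n
To reduce width by factor 3, need √n to grow by 3 → need 3² = 9 times as many samples.

Current: n = 22, width = 16.53
New: n = 198, width ≈ 5.13

Width reduced by factor of 16.53/5.13 = 3.22.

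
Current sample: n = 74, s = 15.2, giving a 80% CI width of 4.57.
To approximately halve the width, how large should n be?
n ≈ 296

CI width ∝ 1/√n
To reduce width by factor 2, need √n to grow by 2 → need 2² = 4 times as many samples.

Current: n = 74, width = 4.57
New: n = 296, width ≈ 2.27

Width reduced by factor of 4.57/2.27 = 2.01.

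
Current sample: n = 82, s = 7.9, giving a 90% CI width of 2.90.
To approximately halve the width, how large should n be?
n ≈ 328

CI width ∝ 1/√n
To reduce width by factor 2, need √n to grow by 2 → need 2² = 4 times as many samples.

Current: n = 82, width = 2.90
New: n = 328, width ≈ 1.44

Width reduced by factor of 2.90/1.44 = 2.01.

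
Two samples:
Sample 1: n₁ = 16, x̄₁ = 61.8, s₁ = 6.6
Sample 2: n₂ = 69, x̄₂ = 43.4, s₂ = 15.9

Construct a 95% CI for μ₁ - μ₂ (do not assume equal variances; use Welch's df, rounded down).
(13.34, 23.46)

Difference: x̄₁ - x̄₂ = 18.40
SE = √(s₁²/n₁ + s₂²/n₂) = √(6.6²/16 + 15.9²/69) = 2.5271
df = 58.98 → 58 (Welch–Satterthwaite, rounded down)
t* = 2.002

CI: 18.40 ± 2.002 · 2.5271 = 18.40 ± 5.06 = (13.34, 23.46)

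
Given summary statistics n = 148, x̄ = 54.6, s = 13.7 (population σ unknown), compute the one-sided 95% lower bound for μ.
μ ≥ 52.74

Lower bound (one-sided):
t* = 1.655 (one-sided for 95%)
Lower bound = x̄ - t* · s/√n = 54.6 - 1.655 · 13.7/√148 = 52.74

We are 95% confident that μ ≥ 52.74.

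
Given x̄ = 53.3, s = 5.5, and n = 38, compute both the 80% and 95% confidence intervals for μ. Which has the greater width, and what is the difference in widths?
95% CI is wider by 1.29

df = 37
80% CI: t* = 1.305, (52.14, 54.46), width = 2 · t* · s/√n = 2.33
95% CI: t* = 2.026, (51.49, 55.11), width = 2 · t* · s/√n = 3.62

The 95% CI is wider by 3.62 - 2.33 = 1.29.
Higher confidence requires a wider interval.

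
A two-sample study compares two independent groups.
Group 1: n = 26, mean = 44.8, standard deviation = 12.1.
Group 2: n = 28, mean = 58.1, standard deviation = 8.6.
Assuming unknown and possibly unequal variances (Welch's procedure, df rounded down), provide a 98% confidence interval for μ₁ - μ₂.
(-20.24, -6.36)

Difference: x̄₁ - x̄₂ = -13.30
SE = √(s₁²/n₁ + s₂²/n₂) = √(12.1²/26 + 8.6²/28) = 2.8762
df = 44.82 → 44 (Welch–Satterthwaite, rounded down)
t* = 2.414

CI: -13.30 ± 2.414 · 2.8762 = -13.30 ± 6.94 = (-20.24, -6.36)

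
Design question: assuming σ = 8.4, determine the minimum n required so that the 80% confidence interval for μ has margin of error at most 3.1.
n ≥ 13

For margin E ≤ 3.1:
n ≥ (z* · σ / E)²
n ≥ (1.282 · 8.4 / 3.1)²
n ≥ 12.07

Minimum n = 13 (rounding up)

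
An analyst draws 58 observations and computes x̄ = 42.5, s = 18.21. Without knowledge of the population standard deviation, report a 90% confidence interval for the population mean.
(38.50, 46.50)

t-interval (σ unknown):
df = n - 1 = 57
t* = 1.672 for 90% confidence

Margin of error = t* · s/√n = 1.672 · 18.21/√58 = 4.00

CI: (38.50, 46.50)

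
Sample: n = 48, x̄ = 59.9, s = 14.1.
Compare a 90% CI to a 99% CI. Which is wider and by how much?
99% CI is wider by 4.10

df = 47
90% CI: t* = 1.678, (56.49, 63.31), width = 2 · t* · s/√n = 6.83
99% CI: t* = 2.685, (54.44, 65.36), width = 2 · t* · s/√n = 10.93

The 99% CI is wider by 10.93 - 6.83 = 4.10.
Higher confidence requires a wider interval.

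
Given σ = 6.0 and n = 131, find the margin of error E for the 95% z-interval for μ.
Margin of error = 1.03

Margin of error = z* · σ/√n
= 1.960 · 6.0/√131
= 1.960 · 6.0/11.4455
= 1.03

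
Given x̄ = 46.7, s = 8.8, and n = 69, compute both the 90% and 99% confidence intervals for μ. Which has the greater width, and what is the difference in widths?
99% CI is wider by 2.08

df = 68
90% CI: t* = 1.668, (44.93, 48.47), width = 2 · t* · s/√n = 3.53
99% CI: t* = 2.650, (43.89, 49.51), width = 2 · t* · s/√n = 5.61

The 99% CI is wider by 5.61 - 3.53 = 2.08.
Higher confidence requires a wider interval.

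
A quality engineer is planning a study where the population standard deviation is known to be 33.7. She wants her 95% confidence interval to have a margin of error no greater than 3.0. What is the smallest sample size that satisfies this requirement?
n ≥ 485

For margin E ≤ 3.0:
n ≥ (z* · σ / E)²
n ≥ (1.960 · 33.7 / 3.0)²
n ≥ 484.76

Minimum n = 485 (rounding up)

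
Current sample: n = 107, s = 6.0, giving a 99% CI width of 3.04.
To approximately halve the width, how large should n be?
n ≈ 428

CI width ∝ 1/√n
To reduce width by factor 2, need √n to grow by 2 → need 2² = 4 times as many samples.

Current: n = 107, width = 3.04
New: n = 428, width ≈ 1.50

Width reduced by factor of 3.04/1.50 = 2.03.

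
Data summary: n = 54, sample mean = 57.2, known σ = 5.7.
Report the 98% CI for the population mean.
(55.40, 59.00)

z-interval (σ known):
z* = 2.326 for 98% confidence

Margin of error = z* · σ/√n = 2.326 · 5.7/√54 = 1.80

CI: (57.2 - 1.80, 57.2 + 1.80) = (55.40, 59.00)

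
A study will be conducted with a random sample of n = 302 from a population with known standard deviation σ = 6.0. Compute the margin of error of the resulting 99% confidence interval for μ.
Margin of error = 0.89

Margin of error = z* · σ/√n
= 2.576 · 6.0/√302
= 2.576 · 6.0/17.3781
= 0.89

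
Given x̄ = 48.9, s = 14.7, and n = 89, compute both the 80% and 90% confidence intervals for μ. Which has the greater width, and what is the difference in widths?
90% CI is wider by 1.16

df = 88
80% CI: t* = 1.291, (46.89, 50.91), width = 2 · t* · s/√n = 4.02
90% CI: t* = 1.662, (46.31, 51.49), width = 2 · t* · s/√n = 5.18

The 90% CI is wider by 5.18 - 4.02 = 1.16.
Higher confidence requires a wider interval.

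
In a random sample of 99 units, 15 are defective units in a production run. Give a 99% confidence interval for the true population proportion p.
(0.059, 0.244)

Proportion CI:
p̂ = 15/99 = 0.15152
SE = √(p̂(1-p̂)/n) = √(0.15152 · 0.84848 / 99) = 0.03604

z* = 2.576
Margin = z* · SE = 2.576 · 0.03604 = 0.0928

CI: 0.15152 ± 0.0928 = (0.059, 0.244)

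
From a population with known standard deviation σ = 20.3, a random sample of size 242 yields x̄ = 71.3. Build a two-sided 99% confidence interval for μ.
(67.94, 74.66)

z-interval (σ known):
z* = 2.576 for 99% confidence

Margin of error = z* · σ/√n = 2.576 · 20.3/√242 = 3.36

CI: (71.3 - 3.36, 71.3 + 3.36) = (67.94, 74.66)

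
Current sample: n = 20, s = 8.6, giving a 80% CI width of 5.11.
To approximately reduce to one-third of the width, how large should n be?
n ≈ 180

CI width ∝ 1/√n
To reduce width by factor 3, need √n to grow by 3 → need 3² = 9 times as many samples.

Current: n = 20, width = 5.11
New: n = 180, width ≈ 1.65

Width reduced by factor of 5.11/1.65 = 3.10.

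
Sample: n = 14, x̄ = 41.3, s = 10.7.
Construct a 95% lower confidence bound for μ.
μ ≥ 36.24

Lower bound (one-sided):
t* = 1.771 (one-sided for 95%)
Lower bound = x̄ - t* · s/√n = 41.3 - 1.771 · 10.7/√14 = 36.24

We are 95% confident that μ ≥ 36.24.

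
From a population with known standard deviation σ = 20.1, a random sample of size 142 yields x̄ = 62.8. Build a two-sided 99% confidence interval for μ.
(58.45, 67.15)

z-interval (σ known):
z* = 2.576 for 99% confidence

Margin of error = z* · σ/√n = 2.576 · 20.1/√142 = 4.35

CI: (62.8 - 4.35, 62.8 + 4.35) = (58.45, 67.15)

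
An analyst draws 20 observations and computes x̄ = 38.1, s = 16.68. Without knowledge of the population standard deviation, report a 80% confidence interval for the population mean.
(33.15, 43.05)

t-interval (σ unknown):
df = n - 1 = 19
t* = 1.328 for 80% confidence

Margin of error = t* · s/√n = 1.328 · 16.68/√20 = 4.95

CI: (33.15, 43.05)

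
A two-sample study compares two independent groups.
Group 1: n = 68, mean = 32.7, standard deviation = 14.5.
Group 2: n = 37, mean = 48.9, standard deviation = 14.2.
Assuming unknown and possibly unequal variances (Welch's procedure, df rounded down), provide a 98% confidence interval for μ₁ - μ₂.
(-23.15, -9.25)

Difference: x̄₁ - x̄₂ = -16.20
SE = √(s₁²/n₁ + s₂²/n₂) = √(14.5²/68 + 14.2²/37) = 2.9226
df = 75.40 → 75 (Welch–Satterthwaite, rounded down)
t* = 2.377

CI: -16.20 ± 2.377 · 2.9226 = -16.20 ± 6.95 = (-23.15, -9.25)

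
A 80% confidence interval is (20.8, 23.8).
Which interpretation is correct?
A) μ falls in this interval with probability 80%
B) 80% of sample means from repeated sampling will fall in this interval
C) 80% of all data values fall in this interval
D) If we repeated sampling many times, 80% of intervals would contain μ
D

A) Wrong — μ is fixed; the randomness lives in the interval, not in μ.
B) Wrong — coverage applies to intervals containing μ, not to future x̄ values.
C) Wrong — a CI is about the parameter μ, not individual data values.
D) Correct — this is the frequentist long-run coverage interpretation.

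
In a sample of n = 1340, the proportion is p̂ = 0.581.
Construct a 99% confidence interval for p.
(0.546, 0.616)

Proportion CI:
SE = √(p̂(1-p̂)/n) = √(0.581 · 0.419 / 1340) = 0.01348

z* = 2.576
Margin = z* · SE = 2.576 · 0.01348 = 0.0347

CI: 0.581 ± 0.0347 = (0.546, 0.616)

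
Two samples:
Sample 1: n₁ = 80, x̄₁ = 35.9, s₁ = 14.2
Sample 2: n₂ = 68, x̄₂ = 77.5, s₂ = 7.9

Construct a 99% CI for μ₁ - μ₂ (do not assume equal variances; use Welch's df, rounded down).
(-46.45, -36.75)

Difference: x̄₁ - x̄₂ = -41.60
SE = √(s₁²/n₁ + s₂²/n₂) = √(14.2²/80 + 7.9²/68) = 1.8543
df = 127.13 → 127 (Welch–Satterthwaite, rounded down)
t* = 2.615

CI: -41.60 ± 2.615 · 1.8543 = -41.60 ± 4.85 = (-46.45, -36.75)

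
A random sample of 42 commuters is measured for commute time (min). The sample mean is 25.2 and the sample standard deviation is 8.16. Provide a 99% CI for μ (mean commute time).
(21.80, 28.60)

t-interval (σ unknown):
df = n - 1 = 41
t* = 2.701 for 99% confidence

Margin of error = t* · s/√n = 2.701 · 8.16/√42 = 3.40

CI: (21.80, 28.60)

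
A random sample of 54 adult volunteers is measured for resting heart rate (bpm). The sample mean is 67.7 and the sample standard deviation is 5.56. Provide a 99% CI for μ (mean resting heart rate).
(65.68, 69.72)

t-interval (σ unknown):
df = n - 1 = 53
t* = 2.672 for 99% confidence

Margin of error = t* · s/√n = 2.672 · 5.56/√54 = 2.02

CI: (65.68, 69.72)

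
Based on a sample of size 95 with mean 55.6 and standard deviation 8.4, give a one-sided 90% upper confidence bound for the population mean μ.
μ ≤ 56.71

Upper bound (one-sided):
t* = 1.291 (one-sided for 90%)
Upper bound = x̄ + t* · s/√n = 55.6 + 1.291 · 8.4/√95 = 56.71

We are 90% confident that μ ≤ 56.71.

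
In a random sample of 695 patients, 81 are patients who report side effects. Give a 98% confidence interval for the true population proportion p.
(0.088, 0.145)

Proportion CI:
p̂ = 81/695 = 0.11655
SE = √(p̂(1-p̂)/n) = √(0.11655 · 0.88345 / 695) = 0.01217

z* = 2.326
Margin = z* · SE = 2.326 · 0.01217 = 0.0283

CI: 0.11655 ± 0.0283 = (0.088, 0.145)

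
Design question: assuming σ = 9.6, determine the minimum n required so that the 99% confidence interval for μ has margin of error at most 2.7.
n ≥ 84

For margin E ≤ 2.7:
n ≥ (z* · σ / E)²
n ≥ (2.576 · 9.6 / 2.7)²
n ≥ 83.89

Minimum n = 84 (rounding up)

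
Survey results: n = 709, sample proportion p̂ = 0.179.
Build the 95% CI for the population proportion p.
(0.151, 0.207)

Proportion CI:
SE = √(p̂(1-p̂)/n) = √(0.179 · 0.821 / 709) = 0.01440

z* = 1.960
Margin = z* · SE = 1.960 · 0.01440 = 0.0282

CI: 0.179 ± 0.0282 = (0.151, 0.207)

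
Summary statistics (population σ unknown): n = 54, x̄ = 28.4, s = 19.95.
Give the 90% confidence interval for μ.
(23.86, 32.94)

t-interval (σ unknown):
df = n - 1 = 53
t* = 1.674 for 90% confidence

Margin of error = t* · s/√n = 1.674 · 19.95/√54 = 4.54

CI: (23.86, 32.94)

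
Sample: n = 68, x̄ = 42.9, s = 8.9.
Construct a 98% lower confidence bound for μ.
μ ≥ 40.64

Lower bound (one-sided):
t* = 2.095 (one-sided for 98%)
Lower bound = x̄ - t* · s/√n = 42.9 - 2.095 · 8.9/√68 = 40.64

We are 98% confident that μ ≥ 40.64.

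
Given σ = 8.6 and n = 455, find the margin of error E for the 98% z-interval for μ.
Margin of error = 0.94

Margin of error = z* · σ/√n
= 2.326 · 8.6/√455
= 2.326 · 8.6/21.3307
= 0.94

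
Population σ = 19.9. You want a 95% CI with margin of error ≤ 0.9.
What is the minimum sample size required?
n ≥ 1879

For margin E ≤ 0.9:
n ≥ (z* · σ / E)²
n ≥ (1.960 · 19.9 / 0.9)²
n ≥ 1878.16

Minimum n = 1879 (rounding up)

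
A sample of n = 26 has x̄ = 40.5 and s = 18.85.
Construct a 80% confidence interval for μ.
(35.64, 45.36)

t-interval (σ unknown):
df = n - 1 = 25
t* = 1.316 for 80% confidence

Margin of error = t* · s/√n = 1.316 · 18.85/√26 = 4.86

CI: (35.64, 45.36)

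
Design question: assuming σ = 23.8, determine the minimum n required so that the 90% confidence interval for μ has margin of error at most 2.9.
n ≥ 183

For margin E ≤ 2.9:
n ≥ (z* · σ / E)²
n ≥ (1.645 · 23.8 / 2.9)²
n ≥ 182.26

Minimum n = 183 (rounding up)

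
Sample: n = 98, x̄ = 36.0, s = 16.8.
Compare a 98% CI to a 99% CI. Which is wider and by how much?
99% CI is wider by 0.89

df = 97
98% CI: t* = 2.365, (31.99, 40.01), width = 2 · t* · s/√n = 8.03
99% CI: t* = 2.627, (31.54, 40.46), width = 2 · t* · s/√n = 8.92

The 99% CI is wider by 8.92 - 8.03 = 0.89.
Higher confidence requires a wider interval.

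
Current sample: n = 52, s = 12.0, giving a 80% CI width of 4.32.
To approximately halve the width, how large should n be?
n ≈ 208

CI width ∝ 1/√n
To reduce width by factor 2, need √n to grow by 2 → need 2² = 4 times as many samples.

Current: n = 52, width = 4.32
New: n = 208, width ≈ 2.14

Width reduced by factor of 4.32/2.14 = 2.02.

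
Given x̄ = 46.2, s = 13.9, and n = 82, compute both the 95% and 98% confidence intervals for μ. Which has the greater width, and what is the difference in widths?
98% CI is wider by 1.18

df = 81
95% CI: t* = 1.990, (43.15, 49.25), width = 2 · t* · s/√n = 6.11
98% CI: t* = 2.373, (42.56, 49.84), width = 2 · t* · s/√n = 7.29

The 98% CI is wider by 7.29 - 6.11 = 1.18.
Higher confidence requires a wider interval.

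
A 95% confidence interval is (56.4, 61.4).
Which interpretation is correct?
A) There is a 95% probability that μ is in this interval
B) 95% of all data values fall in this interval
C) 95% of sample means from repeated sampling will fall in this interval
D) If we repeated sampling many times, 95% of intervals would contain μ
D

A) Wrong — μ is fixed; the randomness lives in the interval, not in μ.
B) Wrong — a CI is about the parameter μ, not individual data values.
C) Wrong — coverage applies to intervals containing μ, not to future x̄ values.
D) Correct — this is the frequentist long-run coverage interpretation.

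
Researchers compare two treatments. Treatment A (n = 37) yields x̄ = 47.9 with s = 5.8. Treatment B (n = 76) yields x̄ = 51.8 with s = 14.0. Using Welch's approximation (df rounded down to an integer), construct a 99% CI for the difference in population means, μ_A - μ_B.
(-8.80, 1.00)

Difference: x̄₁ - x̄₂ = -3.90
SE = √(s₁²/n₁ + s₂²/n₂) = √(5.8²/37 + 14.0²/76) = 1.8677
df = 108.98 → 108 (Welch–Satterthwaite, rounded down)
t* = 2.622

CI: -3.90 ± 2.622 · 1.8677 = -3.90 ± 4.90 = (-8.80, 1.00)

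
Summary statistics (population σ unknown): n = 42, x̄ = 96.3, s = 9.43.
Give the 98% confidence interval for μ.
(92.78, 99.82)

t-interval (σ unknown):
df = n - 1 = 41
t* = 2.421 for 98% confidence

Margin of error = t* · s/√n = 2.421 · 9.43/√42 = 3.52

CI: (92.78, 99.82)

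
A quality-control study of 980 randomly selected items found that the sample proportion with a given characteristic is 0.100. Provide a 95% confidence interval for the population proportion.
(0.081, 0.119)

Proportion CI:
SE = √(p̂(1-p̂)/n) = √(0.100 · 0.900 / 980) = 0.00958

z* = 1.960
Margin = z* · SE = 1.960 · 0.00958 = 0.0188

CI: 0.100 ± 0.0188 = (0.081, 0.119)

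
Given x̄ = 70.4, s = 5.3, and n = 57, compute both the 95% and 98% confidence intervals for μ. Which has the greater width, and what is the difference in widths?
98% CI is wider by 0.55

df = 56
95% CI: t* = 2.003, (68.99, 71.81), width = 2 · t* · s/√n = 2.81
98% CI: t* = 2.395, (68.72, 72.08), width = 2 · t* · s/√n = 3.36

The 98% CI is wider by 3.36 - 2.81 = 0.55.
Higher confidence requires a wider interval.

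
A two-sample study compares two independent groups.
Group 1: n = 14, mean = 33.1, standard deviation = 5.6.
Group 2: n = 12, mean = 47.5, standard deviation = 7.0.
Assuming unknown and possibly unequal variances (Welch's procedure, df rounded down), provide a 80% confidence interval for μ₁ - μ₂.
(-17.73, -11.07)

Difference: x̄₁ - x̄₂ = -14.40
SE = √(s₁²/n₁ + s₂²/n₂) = √(5.6²/14 + 7.0²/12) = 2.5146
df = 21.03 → 21 (Welch–Satterthwaite, rounded down)
t* = 1.323

CI: -14.40 ± 1.323 · 2.5146 = -14.40 ± 3.33 = (-17.73, -11.07)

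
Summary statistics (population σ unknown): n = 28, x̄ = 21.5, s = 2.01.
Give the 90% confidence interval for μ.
(20.85, 22.15)

t-interval (σ unknown):
df = n - 1 = 27
t* = 1.703 for 90% confidence

Margin of error = t* · s/√n = 1.703 · 2.01/√28 = 0.65

CI: (20.85, 22.15)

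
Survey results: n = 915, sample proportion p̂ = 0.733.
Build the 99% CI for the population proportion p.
(0.695, 0.771)

Proportion CI:
SE = √(p̂(1-p̂)/n) = √(0.733 · 0.267 / 915) = 0.01463

z* = 2.576
Margin = z* · SE = 2.576 · 0.01463 = 0.0377

CI: 0.733 ± 0.0377 = (0.695, 0.771)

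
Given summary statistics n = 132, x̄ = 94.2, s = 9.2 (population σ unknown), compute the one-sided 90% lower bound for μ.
μ ≥ 93.17

Lower bound (one-sided):
t* = 1.288 (one-sided for 90%)
Lower bound = x̄ - t* · s/√n = 94.2 - 1.288 · 9.2/√132 = 93.17

We are 90% confident that μ ≥ 93.17.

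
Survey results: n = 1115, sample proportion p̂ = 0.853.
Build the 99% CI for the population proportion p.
(0.826, 0.880)

Proportion CI:
SE = √(p̂(1-p̂)/n) = √(0.853 · 0.147 / 1115) = 0.01060

z* = 2.576
Margin = z* · SE = 2.576 · 0.01060 = 0.0273

CI: 0.853 ± 0.0273 = (0.826, 0.880)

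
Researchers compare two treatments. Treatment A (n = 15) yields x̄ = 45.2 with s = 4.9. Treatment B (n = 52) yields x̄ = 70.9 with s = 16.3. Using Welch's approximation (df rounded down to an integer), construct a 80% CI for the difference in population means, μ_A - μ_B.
(-29.05, -22.35)

Difference: x̄₁ - x̄₂ = -25.70
SE = √(s₁²/n₁ + s₂²/n₂) = √(4.9²/15 + 16.3²/52) = 2.5904
df = 64.79 → 64 (Welch–Satterthwaite, rounded down)
t* = 1.295

CI: -25.70 ± 1.295 · 2.5904 = -25.70 ± 3.35 = (-29.05, -22.35)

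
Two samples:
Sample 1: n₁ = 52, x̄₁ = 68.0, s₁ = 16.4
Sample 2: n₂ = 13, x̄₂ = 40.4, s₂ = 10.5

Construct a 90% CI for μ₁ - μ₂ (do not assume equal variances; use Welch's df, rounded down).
(21.31, 33.89)

Difference: x̄₁ - x̄₂ = 27.60
SE = √(s₁²/n₁ + s₂²/n₂) = √(16.4²/52 + 10.5²/13) = 3.6950
df = 28.60 → 28 (Welch–Satterthwaite, rounded down)
t* = 1.701

CI: 27.60 ± 1.701 · 3.6950 = 27.60 ± 6.29 = (21.31, 33.89)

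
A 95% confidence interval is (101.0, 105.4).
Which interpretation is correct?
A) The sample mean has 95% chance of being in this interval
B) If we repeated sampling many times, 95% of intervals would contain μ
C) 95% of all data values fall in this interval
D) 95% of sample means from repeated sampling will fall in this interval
B

A) Wrong — x̄ is observed and sits in the interval by construction.
B) Correct — this is the frequentist long-run coverage interpretation.
C) Wrong — a CI is about the parameter μ, not individual data values.
D) Wrong — coverage applies to intervals containing μ, not to future x̄ values.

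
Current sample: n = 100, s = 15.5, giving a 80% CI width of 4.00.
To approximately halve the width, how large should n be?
n ≈ 400

CI width ∝ 1/√n
To reduce width by factor 2, need √n to grow by 2 → need 2² = 4 times as many samples.

Current: n = 100, width = 4.00
New: n = 400, width ≈ 1.99

Width reduced by factor of 4.00/1.99 = 2.01.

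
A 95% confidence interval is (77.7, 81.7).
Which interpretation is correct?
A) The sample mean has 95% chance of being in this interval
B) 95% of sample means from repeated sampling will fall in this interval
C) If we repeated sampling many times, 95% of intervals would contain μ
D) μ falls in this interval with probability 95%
C

A) Wrong — x̄ is observed and sits in the interval by construction.
B) Wrong — coverage applies to intervals containing μ, not to future x̄ values.
C) Correct — this is the frequentist long-run coverage interpretation.
D) Wrong — μ is fixed; the randomness lives in the interval, not in μ.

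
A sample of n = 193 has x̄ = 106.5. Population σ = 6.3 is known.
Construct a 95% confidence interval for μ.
(105.61, 107.39)

z-interval (σ known):
z* = 1.960 for 95% confidence

Margin of error = z* · σ/√n = 1.960 · 6.3/√193 = 0.89

CI: (106.5 - 0.89, 106.5 + 0.89) = (105.61, 107.39)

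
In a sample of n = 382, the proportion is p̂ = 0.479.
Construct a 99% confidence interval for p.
(0.413, 0.545)

Proportion CI:
SE = √(p̂(1-p̂)/n) = √(0.479 · 0.521 / 382) = 0.02556

z* = 2.576
Margin = z* · SE = 2.576 · 0.02556 = 0.0658

CI: 0.479 ± 0.0658 = (0.413, 0.545)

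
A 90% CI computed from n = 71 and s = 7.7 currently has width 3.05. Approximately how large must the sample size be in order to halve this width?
n ≈ 284

CI width ∝ 1/√n
To reduce width by factor 2, need √n to grow by 2 → need 2² = 4 times as many samples.

Current: n = 71, width = 3.05
New: n = 284, width ≈ 1.51

Width reduced by factor of 3.05/1.51 = 2.02.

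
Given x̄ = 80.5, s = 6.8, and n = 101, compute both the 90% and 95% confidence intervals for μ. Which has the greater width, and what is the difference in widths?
95% CI is wider by 0.43

df = 100
90% CI: t* = 1.660, (79.38, 81.62), width = 2 · t* · s/√n = 2.25
95% CI: t* = 1.984, (79.16, 81.84), width = 2 · t* · s/√n = 2.68

The 95% CI is wider by 2.68 - 2.25 = 0.43.
Higher confidence requires a wider interval.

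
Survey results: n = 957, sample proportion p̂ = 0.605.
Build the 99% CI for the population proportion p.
(0.564, 0.646)

Proportion CI:
SE = √(p̂(1-p̂)/n) = √(0.605 · 0.395 / 957) = 0.01580

z* = 2.576
Margin = z* · SE = 2.576 · 0.01580 = 0.0407

CI: 0.605 ± 0.0407 = (0.564, 0.646)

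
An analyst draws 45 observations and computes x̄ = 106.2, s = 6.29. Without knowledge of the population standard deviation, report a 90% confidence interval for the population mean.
(104.62, 107.78)

t-interval (σ unknown):
df = n - 1 = 44
t* = 1.680 for 90% confidence

Margin of error = t* · s/√n = 1.680 · 6.29/√45 = 1.58

CI: (104.62, 107.78)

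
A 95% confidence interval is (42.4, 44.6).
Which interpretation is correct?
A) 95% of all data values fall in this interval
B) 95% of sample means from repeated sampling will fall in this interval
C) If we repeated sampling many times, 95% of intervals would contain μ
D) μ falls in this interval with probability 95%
C

A) Wrong — a CI is about the parameter μ, not individual data values.
B) Wrong — coverage applies to intervals containing μ, not to future x̄ values.
C) Correct — this is the frequentist long-run coverage interpretation.
D) Wrong — μ is fixed; the randomness lives in the interval, not in μ.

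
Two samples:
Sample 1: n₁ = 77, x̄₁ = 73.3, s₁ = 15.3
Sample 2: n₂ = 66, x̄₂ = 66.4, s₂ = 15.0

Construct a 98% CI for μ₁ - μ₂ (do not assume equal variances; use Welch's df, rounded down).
(0.92, 12.88)

Difference: x̄₁ - x̄₂ = 6.90
SE = √(s₁²/n₁ + s₂²/n₂) = √(15.3²/77 + 15.0²/66) = 2.5395
df = 138.45 → 138 (Welch–Satterthwaite, rounded down)
t* = 2.354

CI: 6.90 ± 2.354 · 2.5395 = 6.90 ± 5.98 = (0.92, 12.88)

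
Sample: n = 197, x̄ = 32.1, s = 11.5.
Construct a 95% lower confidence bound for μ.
μ ≥ 30.75

Lower bound (one-sided):
t* = 1.653 (one-sided for 95%)
Lower bound = x̄ - t* · s/√n = 32.1 - 1.653 · 11.5/√197 = 30.75

We are 95% confident that μ ≥ 30.75.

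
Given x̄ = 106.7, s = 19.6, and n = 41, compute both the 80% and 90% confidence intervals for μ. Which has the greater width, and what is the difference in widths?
90% CI is wider by 2.33

df = 40
80% CI: t* = 1.303, (102.71, 110.69), width = 2 · t* · s/√n = 7.98
90% CI: t* = 1.684, (101.55, 111.85), width = 2 · t* · s/√n = 10.31

The 90% CI is wider by 10.31 - 7.98 = 2.33.
Higher confidence requires a wider interval.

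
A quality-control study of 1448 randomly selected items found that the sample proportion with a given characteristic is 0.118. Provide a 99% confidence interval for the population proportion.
(0.096, 0.140)

Proportion CI:
SE = √(p̂(1-p̂)/n) = √(0.118 · 0.882 / 1448) = 0.00848

z* = 2.576
Margin = z* · SE = 2.576 · 0.00848 = 0.0218

CI: 0.118 ± 0.0218 = (0.096, 0.140)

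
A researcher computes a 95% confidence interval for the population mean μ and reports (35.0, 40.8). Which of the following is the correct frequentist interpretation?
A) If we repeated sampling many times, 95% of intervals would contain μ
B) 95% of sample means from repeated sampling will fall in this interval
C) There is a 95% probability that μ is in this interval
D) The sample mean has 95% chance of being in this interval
A

A) Correct — this is the frequentist long-run coverage interpretation.
B) Wrong — coverage applies to intervals containing μ, not to future x̄ values.
C) Wrong — μ is fixed; the randomness lives in the interval, not in μ.
D) Wrong — x̄ is observed and sits in the interval by construction.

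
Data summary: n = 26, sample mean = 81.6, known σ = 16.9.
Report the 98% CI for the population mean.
(73.89, 89.31)

z-interval (σ known):
z* = 2.326 for 98% confidence

Margin of error = z* · σ/√n = 2.326 · 16.9/√26 = 7.71

CI: (81.6 - 7.71, 81.6 + 7.71) = (73.89, 89.31)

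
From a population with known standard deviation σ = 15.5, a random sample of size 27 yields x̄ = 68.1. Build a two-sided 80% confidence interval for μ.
(64.28, 71.92)

z-interval (σ known):
z* = 1.282 for 80% confidence

Margin of error = z* · σ/√n = 1.282 · 15.5/√27 = 3.82

CI: (68.1 - 3.82, 68.1 + 3.82) = (64.28, 71.92)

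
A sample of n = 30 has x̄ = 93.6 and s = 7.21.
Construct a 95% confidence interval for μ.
(90.91, 96.29)

t-interval (σ unknown):
df = n - 1 = 29
t* = 2.045 for 95% confidence

Margin of error = t* · s/√n = 2.045 · 7.21/√30 = 2.69

CI: (90.91, 96.29)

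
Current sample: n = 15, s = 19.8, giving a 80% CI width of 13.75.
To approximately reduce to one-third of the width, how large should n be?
n ≈ 135

CI width ∝ 1/√n
To reduce width by factor 3, need √n to grow by 3 → need 3² = 9 times as many samples.

Current: n = 15, width = 13.75
New: n = 135, width ≈ 4.39

Width reduced by factor of 13.75/4.39 = 3.13.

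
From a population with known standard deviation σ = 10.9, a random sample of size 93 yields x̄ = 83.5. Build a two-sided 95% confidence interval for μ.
(81.28, 85.72)

z-interval (σ known):
z* = 1.960 for 95% confidence

Margin of error = z* · σ/√n = 1.960 · 10.9/√93 = 2.22

CI: (83.5 - 2.22, 83.5 + 2.22) = (81.28, 85.72)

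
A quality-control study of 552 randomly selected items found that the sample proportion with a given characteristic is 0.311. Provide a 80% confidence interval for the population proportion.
(0.286, 0.336)

Proportion CI:
SE = √(p̂(1-p̂)/n) = √(0.311 · 0.689 / 552) = 0.01970

z* = 1.282
Margin = z* · SE = 1.282 · 0.01970 = 0.0253

CI: 0.311 ± 0.0253 = (0.286, 0.336)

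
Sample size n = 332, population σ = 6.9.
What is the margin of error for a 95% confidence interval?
Margin of error = 0.74

Margin of error = z* · σ/√n
= 1.960 · 6.9/√332
= 1.960 · 6.9/18.2209
= 0.74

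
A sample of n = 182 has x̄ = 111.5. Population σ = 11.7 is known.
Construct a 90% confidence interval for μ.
(110.07, 112.93)

z-interval (σ known):
z* = 1.645 for 90% confidence

Margin of error = z* · σ/√n = 1.645 · 11.7/√182 = 1.43

CI: (111.5 - 1.43, 111.5 + 1.43) = (110.07, 112.93)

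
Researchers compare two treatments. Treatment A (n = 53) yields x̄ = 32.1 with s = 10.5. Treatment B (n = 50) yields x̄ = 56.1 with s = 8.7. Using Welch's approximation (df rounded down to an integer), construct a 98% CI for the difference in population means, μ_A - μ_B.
(-28.48, -19.52)

Difference: x̄₁ - x̄₂ = -24.00
SE = √(s₁²/n₁ + s₂²/n₂) = √(10.5²/53 + 8.7²/50) = 1.8958
df = 99.37 → 99 (Welch–Satterthwaite, rounded down)
t* = 2.365

CI: -24.00 ± 2.365 · 1.8958 = -24.00 ± 4.48 = (-28.48, -19.52)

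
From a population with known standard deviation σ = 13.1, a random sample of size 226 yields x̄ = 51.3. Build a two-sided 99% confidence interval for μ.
(49.06, 53.54)

z-interval (σ known):
z* = 2.576 for 99% confidence

Margin of error = z* · σ/√n = 2.576 · 13.1/√226 = 2.24

CI: (51.3 - 2.24, 51.3 + 2.24) = (49.06, 53.54)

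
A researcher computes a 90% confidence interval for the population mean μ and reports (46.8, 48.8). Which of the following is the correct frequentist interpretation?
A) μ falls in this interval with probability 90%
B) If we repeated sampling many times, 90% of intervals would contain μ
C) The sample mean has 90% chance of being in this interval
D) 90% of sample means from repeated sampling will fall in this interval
B

A) Wrong — μ is fixed; the randomness lives in the interval, not in μ.
B) Correct — this is the frequentist long-run coverage interpretation.
C) Wrong — x̄ is observed and sits in the interval by construction.
D) Wrong — coverage applies to intervals containing μ, not to future x̄ values.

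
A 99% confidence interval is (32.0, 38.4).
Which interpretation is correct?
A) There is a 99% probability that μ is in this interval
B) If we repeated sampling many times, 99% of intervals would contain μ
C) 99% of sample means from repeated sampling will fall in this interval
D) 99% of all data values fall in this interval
B

A) Wrong — μ is fixed; the randomness lives in the interval, not in μ.
B) Correct — this is the frequentist long-run coverage interpretation.
C) Wrong — coverage applies to intervals containing μ, not to future x̄ values.
D) Wrong — a CI is about the parameter μ, not individual data values.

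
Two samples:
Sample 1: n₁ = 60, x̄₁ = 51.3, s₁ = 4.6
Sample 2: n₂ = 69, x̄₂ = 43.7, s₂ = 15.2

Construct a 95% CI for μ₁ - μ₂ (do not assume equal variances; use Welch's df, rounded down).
(3.77, 11.43)

Difference: x̄₁ - x̄₂ = 7.60
SE = √(s₁²/n₁ + s₂²/n₂) = √(4.6²/60 + 15.2²/69) = 1.9238
df = 82.03 → 82 (Welch–Satterthwaite, rounded down)
t* = 1.989

CI: 7.60 ± 1.989 · 1.9238 = 7.60 ± 3.83 = (3.77, 11.43)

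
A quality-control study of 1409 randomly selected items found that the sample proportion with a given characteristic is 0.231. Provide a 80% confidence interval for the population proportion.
(0.217, 0.245)

Proportion CI:
SE = √(p̂(1-p̂)/n) = √(0.231 · 0.769 / 1409) = 0.01123

z* = 1.282
Margin = z* · SE = 1.282 · 0.01123 = 0.0144

CI: 0.231 ± 0.0144 = (0.217, 0.245)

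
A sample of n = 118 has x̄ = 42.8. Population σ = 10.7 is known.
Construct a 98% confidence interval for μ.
(40.51, 45.09)

z-interval (σ known):
z* = 2.326 for 98% confidence

Margin of error = z* · σ/√n = 2.326 · 10.7/√118 = 2.29

CI: (42.8 - 2.29, 42.8 + 2.29) = (40.51, 45.09)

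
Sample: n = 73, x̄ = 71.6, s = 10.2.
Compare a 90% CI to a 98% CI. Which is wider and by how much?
98% CI is wider by 1.70

df = 72
90% CI: t* = 1.666, (69.61, 73.59), width = 2 · t* · s/√n = 3.98
98% CI: t* = 2.379, (68.76, 74.44), width = 2 · t* · s/√n = 5.68

The 98% CI is wider by 5.68 - 3.98 = 1.70.
Higher confidence requires a wider interval.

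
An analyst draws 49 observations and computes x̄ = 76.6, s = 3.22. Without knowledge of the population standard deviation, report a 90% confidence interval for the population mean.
(75.83, 77.37)

t-interval (σ unknown):
df = n - 1 = 48
t* = 1.677 for 90% confidence

Margin of error = t* · s/√n = 1.677 · 3.22/√49 = 0.77

CI: (75.83, 77.37)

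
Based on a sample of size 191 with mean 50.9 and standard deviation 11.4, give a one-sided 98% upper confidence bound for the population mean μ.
μ ≤ 52.61

Upper bound (one-sided):
t* = 2.068 (one-sided for 98%)
Upper bound = x̄ + t* · s/√n = 50.9 + 2.068 · 11.4/√191 = 52.61

We are 98% confident that μ ≤ 52.61.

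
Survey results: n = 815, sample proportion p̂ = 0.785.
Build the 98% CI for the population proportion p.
(0.752, 0.818)

Proportion CI:
SE = √(p̂(1-p̂)/n) = √(0.785 · 0.215 / 815) = 0.01439

z* = 2.326
Margin = z* · SE = 2.326 · 0.01439 = 0.0335

CI: 0.785 ± 0.0335 = (0.752, 0.818)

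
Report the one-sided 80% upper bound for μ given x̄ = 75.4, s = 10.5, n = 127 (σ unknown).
μ ≤ 76.19

Upper bound (one-sided):
t* = 0.844 (one-sided for 80%)
Upper bound = x̄ + t* · s/√n = 75.4 + 0.844 · 10.5/√127 = 76.19

We are 80% confident that μ ≤ 76.19.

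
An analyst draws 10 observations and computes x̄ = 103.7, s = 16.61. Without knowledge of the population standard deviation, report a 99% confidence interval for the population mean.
(86.63, 120.77)

t-interval (σ unknown):
df = n - 1 = 9
t* = 3.250 for 99% confidence

Margin of error = t* · s/√n = 3.250 · 16.61/√10 = 17.07

CI: (86.63, 120.77)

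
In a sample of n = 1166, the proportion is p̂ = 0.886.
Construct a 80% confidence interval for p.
(0.874, 0.898)

Proportion CI:
SE = √(p̂(1-p̂)/n) = √(0.886 · 0.114 / 1166) = 0.00931

z* = 1.282
Margin = z* · SE = 1.282 · 0.00931 = 0.0119

CI: 0.886 ± 0.0119 = (0.874, 0.898)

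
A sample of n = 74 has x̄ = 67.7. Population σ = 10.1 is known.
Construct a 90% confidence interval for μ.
(65.77, 69.63)

z-interval (σ known):
z* = 1.645 for 90% confidence

Margin of error = z* · σ/√n = 1.645 · 10.1/√74 = 1.93

CI: (67.7 - 1.93, 67.7 + 1.93) = (65.77, 69.63)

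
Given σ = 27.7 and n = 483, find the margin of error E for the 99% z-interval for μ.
Margin of error = 3.25

Margin of error = z* · σ/√n
= 2.576 · 27.7/√483
= 2.576 · 27.7/21.9773
= 3.25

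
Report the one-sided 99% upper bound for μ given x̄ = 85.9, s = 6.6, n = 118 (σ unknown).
μ ≤ 87.33

Upper bound (one-sided):
t* = 2.359 (one-sided for 99%)
Upper bound = x̄ + t* · s/√n = 85.9 + 2.359 · 6.6/√118 = 87.33

We are 99% confident that μ ≤ 87.33.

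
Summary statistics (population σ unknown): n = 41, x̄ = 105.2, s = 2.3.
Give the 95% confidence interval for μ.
(104.47, 105.93)

t-interval (σ unknown):
df = n - 1 = 40
t* = 2.021 for 95% confidence

Margin of error = t* · s/√n = 2.021 · 2.3/√41 = 0.73

CI: (104.47, 105.93)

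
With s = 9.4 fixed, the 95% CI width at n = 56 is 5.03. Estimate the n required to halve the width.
n ≈ 224

CI width ∝ 1/√n
To reduce width by factor 2, need √n to grow by 2 → need 2² = 4 times as many samples.

Current: n = 56, width = 5.03
New: n = 224, width ≈ 2.48

Width reduced by factor of 5.03/2.48 = 2.03.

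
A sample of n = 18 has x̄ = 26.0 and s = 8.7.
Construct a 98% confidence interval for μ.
(20.74, 31.26)

t-interval (σ unknown):
df = n - 1 = 17
t* = 2.567 for 98% confidence

Margin of error = t* · s/√n = 2.567 · 8.7/√18 = 5.26

CI: (20.74, 31.26)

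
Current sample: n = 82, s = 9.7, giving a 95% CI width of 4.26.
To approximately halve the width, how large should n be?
n ≈ 328

CI width ∝ 1/√n
To reduce width by factor 2, need √n to grow by 2 → need 2² = 4 times as many samples.

Current: n = 82, width = 4.26
New: n = 328, width ≈ 2.11

Width reduced by factor of 4.26/2.11 = 2.02.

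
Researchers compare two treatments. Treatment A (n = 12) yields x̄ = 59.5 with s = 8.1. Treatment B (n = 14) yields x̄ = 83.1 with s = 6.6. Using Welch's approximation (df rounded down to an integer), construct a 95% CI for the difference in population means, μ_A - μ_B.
(-29.69, -17.51)

Difference: x̄₁ - x̄₂ = -23.60
SE = √(s₁²/n₁ + s₂²/n₂) = √(8.1²/12 + 6.6²/14) = 2.9290
df = 21.26 → 21 (Welch–Satterthwaite, rounded down)
t* = 2.080

CI: -23.60 ± 2.080 · 2.9290 = -23.60 ± 6.09 = (-29.69, -17.51)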